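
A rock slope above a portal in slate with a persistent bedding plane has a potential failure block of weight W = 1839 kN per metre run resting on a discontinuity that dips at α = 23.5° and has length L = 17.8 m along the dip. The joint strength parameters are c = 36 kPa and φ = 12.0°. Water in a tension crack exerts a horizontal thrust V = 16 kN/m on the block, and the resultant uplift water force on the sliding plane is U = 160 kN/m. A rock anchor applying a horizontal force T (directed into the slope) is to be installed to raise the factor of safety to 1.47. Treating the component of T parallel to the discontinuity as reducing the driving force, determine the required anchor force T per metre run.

Resolving forces along and normal to the sliding plane, with the horizontal anchor force T adding T·sinα to the effective normal force and T·cosα acting up the plane against the driving force:
FS = [cL + (W cosα − U − V sinα + T sinα) tanφ] / [W sinα + V cosα − T cosα]
Without the anchor: N' = 1520.1 kN/m, driving T_d = 748.0 kN/m, resisting R = 36·17.8 + 1520.1·tan12.0° = 963.9 kN/m, FS = 1.29.
Setting FS = 1.47 and solving for T:
1.47·(748.0 − T cos23.5°) = 963.9 + T sin23.5°·tan12.0°
T·(sin23.5°·tan12.0° + 1.47·cos23.5°) = 1.47·748.0 − 963.9
T·(0.3987·0.2126 + 1.47·0.9171) = 1099.5 − 963.9 = 135.6
T·1.4328 = 135.6
T = 94.6 kN/m

T = 95 kN/m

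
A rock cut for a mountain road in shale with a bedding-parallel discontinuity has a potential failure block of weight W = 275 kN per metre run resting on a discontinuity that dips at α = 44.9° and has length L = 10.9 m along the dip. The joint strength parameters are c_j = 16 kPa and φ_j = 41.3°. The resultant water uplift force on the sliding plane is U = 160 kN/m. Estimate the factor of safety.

Resolving the block weight along and normal to the plane and applying the Mohr–Coulomb strength on the joint:
N' = W cosα − U = 275·cos44.9° − 160 = 34.8 kN/m
Driving force T = W sinα = 275·sin44.9° = 194.1 kN/m
Resisting force R = c_j·L + N'·tanφ_j = 16·10.9 + 34.8·tan41.3° = 174.4 + 30.6 = 205.0 kN/m
FS = R / T = 205.0 / 194.1 = 1.056

FS = 1.06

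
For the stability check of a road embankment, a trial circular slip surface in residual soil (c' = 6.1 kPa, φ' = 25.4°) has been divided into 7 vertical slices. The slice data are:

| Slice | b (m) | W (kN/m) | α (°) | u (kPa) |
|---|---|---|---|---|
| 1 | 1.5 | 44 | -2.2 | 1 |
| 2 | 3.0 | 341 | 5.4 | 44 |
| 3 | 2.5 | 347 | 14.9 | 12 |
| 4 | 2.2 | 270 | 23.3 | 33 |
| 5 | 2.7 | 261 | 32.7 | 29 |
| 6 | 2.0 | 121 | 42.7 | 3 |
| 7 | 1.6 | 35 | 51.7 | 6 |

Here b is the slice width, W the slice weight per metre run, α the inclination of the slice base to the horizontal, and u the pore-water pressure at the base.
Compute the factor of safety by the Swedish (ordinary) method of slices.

FS = 1.16

Ordinary method of slices: FS = Σ[c'·Δl_i + (W_i cosα_i − u_i·Δl_i)·tanφ'] / Σ W_i sinα_i, with Δl_i = b_i / cosα_i.
Slice 1: Δl = 1.5/cos(-2.2°) = 1.501 m; N'_1 = 44·cos(-2.2°) − 1·1.501 = 42.5; c'Δl = 9.16; W sinα = -1.7
Slice 2: Δl = 3.0/cos5.4° = 3.013 m; N'_2 = 341·cos5.4° − 44·3.013 = 206.9; c'Δl = 18.38; W sinα = 32.1
Slice 3: Δl = 2.5/cos14.9° = 2.587 m; N'_3 = 347·cos14.9° − 12·2.587 = 304.3; c'Δl = 15.78; W sinα = 89.2
Slice 4: Δl = 2.2/cos23.3° = 2.395 m; N'_4 = 270·cos23.3° − 33·2.395 = 168.9; c'Δl = 14.61; W sinα = 106.8
Slice 5: Δl = 2.7/cos32.7° = 3.209 m; N'_5 = 261·cos32.7° − 29·3.209 = 126.6; c'Δl = 19.57; W sinα = 141.0
Slice 6: Δl = 2.0/cos42.7° = 2.721 m; N'_6 = 121·cos42.7° − 3·2.721 = 80.8; c'Δl = 16.60; W sinα = 82.1
Slice 7: Δl = 1.6/cos51.7° = 2.582 m; N'_7 = 35·cos51.7° − 6·2.582 = 6.2; c'Δl = 15.75; W sinα = 27.5
Σc'Δl = 109.9 kN/m; ΣN' = 936.1 kN/m; ΣW sinα = 477.0 kN/m
Resisting = 109.9 + 936.1·tan25.4° = 109.9 + 444.5 = 554.4 kN/m
FS = 554.4 / 477.0 = 1.162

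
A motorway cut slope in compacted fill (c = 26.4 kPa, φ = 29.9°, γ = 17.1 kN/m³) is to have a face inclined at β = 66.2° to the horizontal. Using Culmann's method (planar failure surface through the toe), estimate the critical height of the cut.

H_c = 25.24 m

Culmann's analysis gives the critical failure plane at α_cr = (β + φ)/2 = (66.2 + 29.9)/2 = 48.0°, and the critical height
H_c = (4c/γ) · sinβ cosφ / [1 − cos(β − φ)]
    = (4·26.4/17.1) · sin66.2°·cos29.9° / [1 − cos(36.3°)]
    = 6.175 · 0.9150·0.8669 / [1 − 0.8059]
    = 6.175 · 0.7932 / 0.1941
    = 25.24 m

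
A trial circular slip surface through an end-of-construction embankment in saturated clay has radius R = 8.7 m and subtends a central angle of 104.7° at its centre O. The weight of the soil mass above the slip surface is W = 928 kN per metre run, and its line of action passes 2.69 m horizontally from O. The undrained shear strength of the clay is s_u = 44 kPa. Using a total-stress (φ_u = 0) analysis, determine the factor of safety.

FS = 2.44

Taking moments about the centre O, the resisting moment is provided by the undrained shear strength acting along the arc:
Arc length L_a = R·θ = 8.7·(104.7°·π/180) = 8.7·1.8274 = 15.90 m
M_R = s_u·L_a·R = 44·15.90·8.7 = 6085.8 kN·m/m
M_D = W·d = 928·2.69 = 2496.3 kN·m/m
FS = M_R / M_D = 6085.8 / 2496.3 = 2.438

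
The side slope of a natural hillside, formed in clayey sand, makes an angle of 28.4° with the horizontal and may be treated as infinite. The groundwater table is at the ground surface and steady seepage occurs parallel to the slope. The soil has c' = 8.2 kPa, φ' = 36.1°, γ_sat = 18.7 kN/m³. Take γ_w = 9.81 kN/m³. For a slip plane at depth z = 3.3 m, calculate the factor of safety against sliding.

FS = 0.96

With seepage parallel to the slope and the water table at the surface, the effective normal stress on the slip plane uses the buoyant unit weight γ' = γ_sat − γ_w while the driving shear stress uses γ_sat:
FS = [c' + γ' z cos²β tanφ'] / [γ_sat z sinβ cosβ]
γ' = 18.7 − 9.81 = 8.89 kN/m³
Numerator = 8.2 + 8.89·3.3·cos²28.4°·tan36.1° = 8.2 + 8.89·3.3·0.7738·0.7292 = 24.753 kPa
Denominator = 18.7·3.3·sin28.4°·cos28.4° = 18.7·3.3·0.4756·0.8796 = 25.818 kPa
FS = 24.753 / 25.818 = 0.959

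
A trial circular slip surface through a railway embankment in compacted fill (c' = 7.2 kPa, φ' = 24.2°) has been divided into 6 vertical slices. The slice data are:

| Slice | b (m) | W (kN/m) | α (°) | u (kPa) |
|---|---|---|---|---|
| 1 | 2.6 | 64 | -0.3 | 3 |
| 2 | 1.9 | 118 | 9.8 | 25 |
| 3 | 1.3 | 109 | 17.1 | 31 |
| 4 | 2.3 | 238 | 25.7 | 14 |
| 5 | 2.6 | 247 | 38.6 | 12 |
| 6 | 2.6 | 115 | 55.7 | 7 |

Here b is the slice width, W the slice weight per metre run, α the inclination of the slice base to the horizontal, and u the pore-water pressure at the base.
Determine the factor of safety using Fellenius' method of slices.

FS = 0.90

Ordinary method of slices: FS = Σ[c'·Δl_i + (W_i cosα_i − u_i·Δl_i)·tanφ'] / Σ W_i sinα_i, with Δl_i = b_i / cosα_i.
Slice 1: Δl = 2.6/cos(-0.3°) = 2.600 m; N'_1 = 64·cos(-0.3°) − 3·2.600 = 56.2; c'Δl = 18.72; W sinα = -0.3
Slice 2: Δl = 1.9/cos9.8° = 1.928 m; N'_2 = 118·cos9.8° − 25·1.928 = 68.1; c'Δl = 13.88; W sinα = 20.1
Slice 3: Δl = 1.3/cos17.1° = 1.360 m; N'_3 = 109·cos17.1° − 31·1.360 = 62.0; c'Δl = 9.79; W sinα = 32.1
Slice 4: Δl = 2.3/cos25.7° = 2.553 m; N'_4 = 238·cos25.7° − 14·2.553 = 178.7; c'Δl = 18.38; W sinα = 103.2
Slice 5: Δl = 2.6/cos38.6° = 3.327 m; N'_5 = 247·cos38.6° − 12·3.327 = 153.1; c'Δl = 23.95; W sinα = 154.1
Slice 6: Δl = 2.6/cos55.7° = 4.614 m; N'_6 = 115·cos55.7° − 7·4.614 = 32.5; c'Δl = 33.22; W sinα = 95.0
Σc'Δl = 117.9 kN/m; ΣN' = 550.6 kN/m; ΣW sinα = 404.1 kN/m
Resisting = 117.9 + 550.6·tan24.2° = 117.9 + 247.5 = 365.4 kN/m
FS = 365.4 / 404.1 = 0.904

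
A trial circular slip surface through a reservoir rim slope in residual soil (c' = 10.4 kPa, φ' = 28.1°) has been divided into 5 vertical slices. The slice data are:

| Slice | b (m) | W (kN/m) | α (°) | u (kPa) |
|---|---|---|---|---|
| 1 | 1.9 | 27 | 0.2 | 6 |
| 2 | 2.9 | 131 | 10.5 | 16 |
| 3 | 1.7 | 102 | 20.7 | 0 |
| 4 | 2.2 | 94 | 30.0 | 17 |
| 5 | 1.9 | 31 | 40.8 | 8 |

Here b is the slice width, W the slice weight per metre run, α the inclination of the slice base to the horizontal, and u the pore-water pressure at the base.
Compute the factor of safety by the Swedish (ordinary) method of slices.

Ordinary method of slices: FS = Σ[c'·Δl_i + (W_i cosα_i − u_i·Δl_i)·tanφ'] / Σ W_i sinα_i, with Δl_i = b_i / cosα_i.
Slice 1: Δl = 1.9/cos0.2° = 1.900 m; N'_1 = 27·cos0.2° − 6·1.900 = 15.6; c'Δl = 19.76; W sinα = 0.1
Slice 2: Δl = 2.9/cos10.5° = 2.949 m; N'_2 = 131·cos10.5° − 16·2.949 = 81.6; c'Δl = 30.67; W sinα = 23.9
Slice 3: Δl = 1.7/cos20.7° = 1.817 m; N'_3 = 102·cos20.7° − 0·1.817 = 95.4; c'Δl = 18.90; W sinα = 36.1
Slice 4: Δl = 2.2/cos30.0° = 2.540 m; N'_4 = 94·cos30.0° − 17·2.540 = 38.2; c'Δl = 26.42; W sinα = 47.0
Slice 5: Δl = 1.9/cos40.8° = 2.510 m; N'_5 = 31·cos40.8° − 8·2.510 = 3.4; c'Δl = 26.10; W sinα = 20.3
Σc'Δl = 121.9 kN/m; ΣN' = 234.2 kN/m; ΣW sinα = 127.3 kN/m
Resisting = 121.9 + 234.2·tan28.1° = 121.9 + 125.1 = 246.9 kN/m
FS = 246.9 / 127.3 = 1.940

FS = 1.94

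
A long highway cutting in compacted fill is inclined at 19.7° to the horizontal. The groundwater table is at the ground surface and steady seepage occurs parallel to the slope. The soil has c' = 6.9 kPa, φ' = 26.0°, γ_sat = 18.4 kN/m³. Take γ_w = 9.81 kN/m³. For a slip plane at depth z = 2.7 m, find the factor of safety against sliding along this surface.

FS = 1.07

With seepage parallel to the slope and the water table at the surface, the effective normal stress on the slip plane uses the buoyant unit weight γ' = γ_sat − γ_w while the driving shear stress uses γ_sat:
FS = [c' + γ' z cos²β tanφ'] / [γ_sat z sinβ cosβ]
γ' = 18.4 − 9.81 = 8.59 kN/m³
Numerator = 6.9 + 8.59·2.7·cos²19.7°·tan26.0° = 6.9 + 8.59·2.7·0.8864·0.4877 = 16.927 kPa
Denominator = 18.4·2.7·sin19.7°·cos19.7° = 18.4·2.7·0.3371·0.9415 = 15.767 kPa
FS = 16.927 / 15.767 = 1.074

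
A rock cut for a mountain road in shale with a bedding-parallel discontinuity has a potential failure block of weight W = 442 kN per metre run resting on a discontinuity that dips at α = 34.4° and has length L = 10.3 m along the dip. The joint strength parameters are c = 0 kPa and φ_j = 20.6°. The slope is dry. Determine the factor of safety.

Resolving the block weight along and normal to the plane and applying the Mohr–Coulomb strength on the joint:
N' = W cosα = 442·cos34.4° = 364.7 kN/m
Driving force T = W sinα = 442·sin34.4° = 249.7 kN/m
Resisting force R = c·L + N'·tanφ_j = 0·10.3 + 364.7·tan20.6° = 0.0 + 137.1 = 137.1 kN/m
FS = R / T = 137.1 / 249.7 = 0.549

FS = 0.55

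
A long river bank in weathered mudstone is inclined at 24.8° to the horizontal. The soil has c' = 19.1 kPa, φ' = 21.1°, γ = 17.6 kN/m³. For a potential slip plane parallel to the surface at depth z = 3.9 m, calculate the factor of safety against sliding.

FS = 1.57

For an infinite slope with a slip plane parallel to the surface (no pore pressure): FS = [c' + γz cos²β tanφ'] / [γz sinβ cosβ].
γz = 17.6·3.9 = 68.64 kN/m²
Numerator = 19.1 + 68.64·cos²24.8°·tan21.1° = 19.1 + 68.64·0.8241·0.3859 = 40.926 kPa
Denominator = 68.64·sin24.8°·cos24.8° = 68.64·0.4195·0.9078 = 26.136 kPa
FS = 40.926 / 26.136 = 1.566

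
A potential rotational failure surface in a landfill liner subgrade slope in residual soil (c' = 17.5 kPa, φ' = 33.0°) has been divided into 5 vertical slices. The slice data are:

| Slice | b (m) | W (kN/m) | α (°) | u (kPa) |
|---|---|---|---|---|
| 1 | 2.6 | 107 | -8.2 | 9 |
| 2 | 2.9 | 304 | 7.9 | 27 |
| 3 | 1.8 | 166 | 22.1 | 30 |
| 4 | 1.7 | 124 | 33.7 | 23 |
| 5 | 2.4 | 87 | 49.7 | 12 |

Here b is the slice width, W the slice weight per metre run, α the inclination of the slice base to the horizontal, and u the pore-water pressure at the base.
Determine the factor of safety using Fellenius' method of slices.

FS = 2.39

Ordinary method of slices: FS = Σ[c'·Δl_i + (W_i cosα_i − u_i·Δl_i)·tanφ'] / Σ W_i sinα_i, with Δl_i = b_i / cosα_i.
Slice 1: Δl = 2.6/cos(-8.2°) = 2.627 m; N'_1 = 107·cos(-8.2°) − 9·2.627 = 82.3; c'Δl = 45.97; W sinα = -15.3
Slice 2: Δl = 2.9/cos7.9° = 2.928 m; N'_2 = 304·cos7.9° − 27·2.928 = 222.1; c'Δl = 51.24; W sinα = 41.8
Slice 3: Δl = 1.8/cos22.1° = 1.943 m; N'_3 = 166·cos22.1° − 30·1.943 = 95.5; c'Δl = 34.00; W sinα = 62.5
Slice 4: Δl = 1.7/cos33.7° = 2.043 m; N'_4 = 124·cos33.7° − 23·2.043 = 56.2; c'Δl = 35.76; W sinα = 68.8
Slice 5: Δl = 2.4/cos49.7° = 3.711 m; N'_5 = 87·cos49.7° − 12·3.711 = 11.7; c'Δl = 64.94; W sinα = 66.4
Σc'Δl = 231.9 kN/m; ΣN' = 467.8 kN/m; ΣW sinα = 224.1 kN/m
Resisting = 231.9 + 467.8·tan33.0° = 231.9 + 303.8 = 535.7 kN/m
FS = 535.7 / 224.1 = 2.390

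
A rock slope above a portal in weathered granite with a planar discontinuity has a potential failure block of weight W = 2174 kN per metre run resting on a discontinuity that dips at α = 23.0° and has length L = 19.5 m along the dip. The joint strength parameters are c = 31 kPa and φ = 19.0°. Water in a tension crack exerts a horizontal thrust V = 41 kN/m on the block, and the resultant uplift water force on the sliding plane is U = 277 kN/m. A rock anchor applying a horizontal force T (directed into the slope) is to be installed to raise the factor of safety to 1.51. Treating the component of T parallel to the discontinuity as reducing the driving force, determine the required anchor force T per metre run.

Resolving forces along and normal to the sliding plane, with the horizontal anchor force T adding T·sinα to the effective normal force and T·cosα acting up the plane against the driving force:
FS = [cL + (W cosα − U − V sinα + T sinα) tanφ] / [W sinα + V cosα − T cosα]
Without the anchor: N' = 1708.2 kN/m, driving T_d = 887.2 kN/m, resisting R = 31·19.5 + 1708.2·tan19.0° = 1192.7 kN/m, FS = 1.34.
Setting FS = 1.51 and solving for T:
1.51·(887.2 − T cos23.0°) = 1192.7 + T sin23.0°·tan19.0°
T·(sin23.0°·tan19.0° + 1.51·cos23.0°) = 1.51·887.2 − 1192.7
T·(0.3907·0.3443 + 1.51·0.9205) = 1339.7 − 1192.7 = 147.0
T·1.5245 = 147.0
T = 96.4 kN/m

T = 96 kN/m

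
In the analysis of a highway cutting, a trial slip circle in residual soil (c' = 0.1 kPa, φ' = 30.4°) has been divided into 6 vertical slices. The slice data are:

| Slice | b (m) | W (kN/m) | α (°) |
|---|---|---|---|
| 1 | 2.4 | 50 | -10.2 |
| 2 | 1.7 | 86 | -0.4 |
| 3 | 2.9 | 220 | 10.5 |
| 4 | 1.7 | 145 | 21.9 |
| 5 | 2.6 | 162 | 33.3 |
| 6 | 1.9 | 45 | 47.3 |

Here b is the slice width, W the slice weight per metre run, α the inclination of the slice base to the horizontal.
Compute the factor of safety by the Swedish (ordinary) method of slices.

FS = 1.86

Ordinary method of slices: FS = Σ[c'·Δl_i + (W_i cosα_i)·tanφ'] / Σ W_i sinα_i, with Δl_i = b_i / cosα_i.
Slice 1: Δl = 2.4/cos(-10.2°) = 2.439 m; N'_1 = 50·cos(-10.2°) = 49.2; c'Δl = 0.24; W sinα = -8.9
Slice 2: Δl = 1.7/cos(-0.4°) = 1.700 m; N'_2 = 86·cos(-0.4°) = 86.0; c'Δl = 0.17; W sinα = -0.6
Slice 3: Δl = 2.9/cos10.5° = 2.949 m; N'_3 = 220·cos10.5° = 216.3; c'Δl = 0.29; W sinα = 40.1
Slice 4: Δl = 1.7/cos21.9° = 1.832 m; N'_4 = 145·cos21.9° = 134.5; c'Δl = 0.18; W sinα = 54.1
Slice 5: Δl = 2.6/cos33.3° = 3.111 m; N'_5 = 162·cos33.3° = 135.4; c'Δl = 0.31; W sinα = 88.9
Slice 6: Δl = 1.9/cos47.3° = 2.802 m; N'_6 = 45·cos47.3° = 30.5; c'Δl = 0.28; W sinα = 33.1
Σc'Δl = 1.5 kN/m; ΣN' = 652.0 kN/m; ΣW sinα = 206.7 kN/m
Resisting = 1.5 + 652.0·tan30.4° = 1.5 + 382.5 = 384.0 kN/m
FS = 384.0 / 206.7 = 1.857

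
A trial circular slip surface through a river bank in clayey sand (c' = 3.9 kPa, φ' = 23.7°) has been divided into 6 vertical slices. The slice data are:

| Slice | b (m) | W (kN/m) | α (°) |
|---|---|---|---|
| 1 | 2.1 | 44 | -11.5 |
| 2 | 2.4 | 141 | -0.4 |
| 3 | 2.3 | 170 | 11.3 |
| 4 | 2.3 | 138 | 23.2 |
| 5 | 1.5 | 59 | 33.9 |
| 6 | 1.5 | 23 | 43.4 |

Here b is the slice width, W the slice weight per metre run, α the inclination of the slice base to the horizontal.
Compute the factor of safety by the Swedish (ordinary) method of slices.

Ordinary method of slices: FS = Σ[c'·Δl_i + (W_i cosα_i)·tanφ'] / Σ W_i sinα_i, with Δl_i = b_i / cosα_i.
Slice 1: Δl = 2.1/cos(-11.5°) = 2.143 m; N'_1 = 44·cos(-11.5°) = 43.1; c'Δl = 8.36; W sinα = -8.8
Slice 2: Δl = 2.4/cos(-0.4°) = 2.400 m; N'_2 = 141·cos(-0.4°) = 141.0; c'Δl = 9.36; W sinα = -1.0
Slice 3: Δl = 2.3/cos11.3° = 2.345 m; N'_3 = 170·cos11.3° = 166.7; c'Δl = 9.15; W sinα = 33.3
Slice 4: Δl = 2.3/cos23.2° = 2.502 m; N'_4 = 138·cos23.2° = 126.8; c'Δl = 9.76; W sinα = 54.4
Slice 5: Δl = 1.5/cos33.9° = 1.807 m; N'_5 = 59·cos33.9° = 49.0; c'Δl = 7.05; W sinα = 32.9
Slice 6: Δl = 1.5/cos43.4° = 2.064 m; N'_6 = 23·cos43.4° = 16.7; c'Δl = 8.05; W sinα = 15.8
Σc'Δl = 51.7 kN/m; ΣN' = 543.3 kN/m; ΣW sinα = 126.6 kN/m
Resisting = 51.7 + 543.3·tan23.7° = 51.7 + 238.5 = 290.2 kN/m
FS = 290.2 / 126.6 = 2.292

FS = 2.29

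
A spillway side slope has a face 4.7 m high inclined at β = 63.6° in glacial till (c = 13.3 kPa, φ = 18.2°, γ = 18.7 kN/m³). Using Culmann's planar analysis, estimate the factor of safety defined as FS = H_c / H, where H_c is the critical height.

H_c = (4c/γ) · sinβ cosφ / [1 − cos(β − φ)]
    = (4·13.3/18.7) · sin63.6°·cos18.2° / [1 − cos45.4°]
    = 2.845 · 0.8509 / 0.2978 = 8.13 m
FS = H_c / H = 8.13 / 4.7 = 1.729

FS = 1.73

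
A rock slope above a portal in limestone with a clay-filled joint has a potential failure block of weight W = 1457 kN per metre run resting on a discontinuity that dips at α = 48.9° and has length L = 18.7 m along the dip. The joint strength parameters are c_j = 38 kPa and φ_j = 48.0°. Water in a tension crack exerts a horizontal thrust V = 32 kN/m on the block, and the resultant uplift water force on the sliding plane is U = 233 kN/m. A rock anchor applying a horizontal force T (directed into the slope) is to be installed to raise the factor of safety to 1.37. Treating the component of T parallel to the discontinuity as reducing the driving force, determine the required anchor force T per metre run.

Resolving forces along and normal to the sliding plane, with the horizontal anchor force T adding T·sinα to the effective normal force and T·cosα acting up the plane against the driving force:
FS = [c_jL + (W cosα − U − V sinα + T sinα) tanφ_j] / [W sinα + V cosα − T cosα]
Without the anchor: N' = 700.7 kN/m, driving T_d = 1119.0 kN/m, resisting R = 38·18.7 + 700.7·tan48.0° = 1488.8 kN/m, FS = 1.33.
Setting FS = 1.37 and solving for T:
1.37·(1119.0 − T cos48.9°) = 1488.8 + T sin48.9°·tan48.0°
T·(sin48.9°·tan48.0° + 1.37·cos48.9°) = 1.37·1119.0 − 1488.8
T·(0.7536·1.1106 + 1.37·0.6574) = 1533.0 − 1488.8 = 44.2
T·1.7375 = 44.2
T = 25.4 kN/m

T = 25 kN/m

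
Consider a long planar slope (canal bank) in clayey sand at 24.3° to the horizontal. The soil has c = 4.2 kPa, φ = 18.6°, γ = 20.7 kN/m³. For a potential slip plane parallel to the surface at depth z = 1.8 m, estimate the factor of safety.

For an infinite slope with a slip plane parallel to the surface (no pore pressure): FS = [c + γz cos²β tanφ] / [γz sinβ cosβ].
γz = 20.7·1.8 = 37.26 kN/m²
Numerator = 4.2 + 37.26·cos²24.3°·tan18.6° = 4.2 + 37.26·0.8307·0.3365 = 14.616 kPa
Denominator = 37.26·sin24.3°·cos24.3° = 37.26·0.4115·0.9114 = 13.975 kPa
FS = 14.616 / 13.975 = 1.046

FS = 1.05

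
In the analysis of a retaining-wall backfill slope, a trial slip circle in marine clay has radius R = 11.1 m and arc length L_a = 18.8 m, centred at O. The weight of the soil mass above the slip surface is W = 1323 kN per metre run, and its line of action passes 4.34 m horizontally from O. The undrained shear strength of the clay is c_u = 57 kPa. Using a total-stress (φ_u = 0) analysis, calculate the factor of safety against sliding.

FS = 2.07

Taking moments about the centre O, the resisting moment is provided by the undrained shear strength acting along the arc:
M_R = c_u·L_a·R = 57·18.80·11.1 = 11894.8 kN·m/m
M_D = W·d = 1323·4.34 = 5741.8 kN·m/m
FS = M_R / M_D = 11894.8 / 5741.8 = 2.072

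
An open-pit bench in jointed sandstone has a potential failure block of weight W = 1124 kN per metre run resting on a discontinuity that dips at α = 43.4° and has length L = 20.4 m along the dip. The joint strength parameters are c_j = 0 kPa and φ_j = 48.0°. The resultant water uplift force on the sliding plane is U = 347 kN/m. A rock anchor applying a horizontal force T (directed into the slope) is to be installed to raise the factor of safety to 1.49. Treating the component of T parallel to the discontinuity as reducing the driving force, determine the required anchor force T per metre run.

T = 341 kN/m

Resolving forces along and normal to the sliding plane, with the horizontal anchor force T adding T·sinα to the effective normal force and T·cosα acting up the plane against the driving force:
FS = [c_jL + (W cosα − U + T sinα) tanφ_j] / [W sinα − T cosα]
Without the anchor: N' = 469.7 kN/m, driving T_d = 772.3 kN/m, resisting R = 0·20.4 + 469.7·tan48.0° = 521.6 kN/m, FS = 0.68.
Setting FS = 1.49 and solving for T:
1.49·(772.3 − T cos43.4°) = 521.6 + T sin43.4°·tan48.0°
T·(sin43.4°·tan48.0° + 1.49·cos43.4°) = 1.49·772.3 − 521.6
T·(0.6871·1.1106 + 1.49·0.7266) = 1150.7 − 521.6 = 629.1
T·1.8457 = 629.1
T = 340.8 kN/m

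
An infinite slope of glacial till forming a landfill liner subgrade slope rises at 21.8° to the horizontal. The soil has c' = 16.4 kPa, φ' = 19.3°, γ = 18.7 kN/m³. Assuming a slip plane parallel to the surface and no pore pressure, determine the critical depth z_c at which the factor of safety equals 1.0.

Setting FS = 1.00 in FS = [c' + γz cos²β tanφ'] / [γz sinβ cosβ] and solving for z:
z = c' / [γ cosβ (FS·sinβ − cosβ·tanφ')]
  = 16.4 / [18.7·cos21.8°·(1.00·sin21.8° − cos21.8°·tan19.3°)]
  = 16.4 / [18.7·0.9285·(1.00·0.3714 − 0.9285·0.3502)]
  = 16.4 / 0.8024 = 20.438 m

z_c = 20.44 m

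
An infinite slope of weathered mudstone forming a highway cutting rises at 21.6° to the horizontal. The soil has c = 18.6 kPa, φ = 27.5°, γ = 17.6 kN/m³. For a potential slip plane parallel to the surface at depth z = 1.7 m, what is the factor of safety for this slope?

FS = 3.13

For an infinite slope with a slip plane parallel to the surface (no pore pressure): FS = [c + γz cos²β tanφ] / [γz sinβ cosβ].
γz = 17.6·1.7 = 29.92 kN/m²
Numerator = 18.6 + 29.92·cos²21.6°·tan27.5° = 18.6 + 29.92·0.8645·0.5206 = 32.065 kPa
Denominator = 29.92·sin21.6°·cos21.6° = 29.92·0.3681·0.9298 = 10.241 kPa
FS = 32.065 / 10.241 = 3.131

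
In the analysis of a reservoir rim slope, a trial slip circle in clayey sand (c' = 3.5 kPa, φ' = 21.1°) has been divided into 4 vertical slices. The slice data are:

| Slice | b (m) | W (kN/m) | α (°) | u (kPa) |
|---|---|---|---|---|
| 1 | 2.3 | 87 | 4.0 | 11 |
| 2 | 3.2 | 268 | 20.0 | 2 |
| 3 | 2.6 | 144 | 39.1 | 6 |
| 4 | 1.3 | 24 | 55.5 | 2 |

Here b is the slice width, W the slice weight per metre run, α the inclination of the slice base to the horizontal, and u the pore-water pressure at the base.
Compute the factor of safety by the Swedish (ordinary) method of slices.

FS = 0.94

Ordinary method of slices: FS = Σ[c'·Δl_i + (W_i cosα_i − u_i·Δl_i)·tanφ'] / Σ W_i sinα_i, with Δl_i = b_i / cosα_i.
Slice 1: Δl = 2.3/cos4.0° = 2.306 m; N'_1 = 87·cos4.0° − 11·2.306 = 61.4; c'Δl = 8.07; W sinα = 6.1
Slice 2: Δl = 3.2/cos20.0° = 3.405 m; N'_2 = 268·cos20.0° − 2·3.405 = 245.0; c'Δl = 11.92; W sinα = 91.7
Slice 3: Δl = 2.6/cos39.1° = 3.350 m; N'_3 = 144·cos39.1° − 6·3.350 = 91.6; c'Δl = 11.73; W sinα = 90.8
Slice 4: Δl = 1.3/cos55.5° = 2.295 m; N'_4 = 24·cos55.5° − 2·2.295 = 9.0; c'Δl = 8.03; W sinα = 19.8
Σc'Δl = 39.7 kN/m; ΣN' = 407.1 kN/m; ΣW sinα = 208.3 kN/m
Resisting = 39.7 + 407.1·tan21.1° = 39.7 + 157.1 = 196.8 kN/m
FS = 196.8 / 208.3 = 0.945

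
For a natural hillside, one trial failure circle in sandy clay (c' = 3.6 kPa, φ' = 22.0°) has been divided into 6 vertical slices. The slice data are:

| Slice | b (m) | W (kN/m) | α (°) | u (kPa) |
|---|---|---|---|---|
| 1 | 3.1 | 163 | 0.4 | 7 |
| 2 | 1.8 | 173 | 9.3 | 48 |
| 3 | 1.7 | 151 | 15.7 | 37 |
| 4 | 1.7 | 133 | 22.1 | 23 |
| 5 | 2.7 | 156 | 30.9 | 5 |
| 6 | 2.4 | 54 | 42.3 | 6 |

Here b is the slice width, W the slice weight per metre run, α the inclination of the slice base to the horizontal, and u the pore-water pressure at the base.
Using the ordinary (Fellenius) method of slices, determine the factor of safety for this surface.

Ordinary method of slices: FS = Σ[c'·Δl_i + (W_i cosα_i − u_i·Δl_i)·tanφ'] / Σ W_i sinα_i, with Δl_i = b_i / cosα_i.
Slice 1: Δl = 3.1/cos0.4° = 3.100 m; N'_1 = 163·cos0.4° − 7·3.100 = 141.3; c'Δl = 11.16; W sinα = 1.1
Slice 2: Δl = 1.8/cos9.3° = 1.824 m; N'_2 = 173·cos9.3° − 48·1.824 = 83.2; c'Δl = 6.57; W sinα = 28.0
Slice 3: Δl = 1.7/cos15.7° = 1.766 m; N'_3 = 151·cos15.7° − 37·1.766 = 80.0; c'Δl = 6.36; W sinα = 40.9
Slice 4: Δl = 1.7/cos22.1° = 1.835 m; N'_4 = 133·cos22.1° − 23·1.835 = 81.0; c'Δl = 6.61; W sinα = 50.0
Slice 5: Δl = 2.7/cos30.9° = 3.147 m; N'_5 = 156·cos30.9° − 5·3.147 = 118.1; c'Δl = 11.33; W sinα = 80.1
Slice 6: Δl = 2.4/cos42.3° = 3.245 m; N'_6 = 54·cos42.3° − 6·3.245 = 20.5; c'Δl = 11.68; W sinα = 36.3
Σc'Δl = 53.7 kN/m; ΣN' = 524.1 kN/m; ΣW sinα = 236.4 kN/m
Resisting = 53.7 + 524.1·tan22.0° = 53.7 + 211.8 = 265.5 kN/m
FS = 265.5 / 236.4 = 1.123

FS = 1.12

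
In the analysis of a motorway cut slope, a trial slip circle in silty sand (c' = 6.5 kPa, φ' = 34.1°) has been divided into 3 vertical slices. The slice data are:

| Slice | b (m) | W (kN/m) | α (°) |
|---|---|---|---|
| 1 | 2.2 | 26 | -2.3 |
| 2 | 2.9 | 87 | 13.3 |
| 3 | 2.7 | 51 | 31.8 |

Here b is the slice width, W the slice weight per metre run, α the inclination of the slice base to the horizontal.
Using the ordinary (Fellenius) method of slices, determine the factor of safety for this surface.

FS = 3.46

Ordinary method of slices: FS = Σ[c'·Δl_i + (W_i cosα_i)·tanφ'] / Σ W_i sinα_i, with Δl_i = b_i / cosα_i.
Slice 1: Δl = 2.2/cos(-2.3°) = 2.202 m; N'_1 = 26·cos(-2.3°) = 26.0; c'Δl = 14.31; W sinα = -1.0
Slice 2: Δl = 2.9/cos13.3° = 2.980 m; N'_2 = 87·cos13.3° = 84.7; c'Δl = 19.37; W sinα = 20.0
Slice 3: Δl = 2.7/cos31.8° = 3.177 m; N'_3 = 51·cos31.8° = 43.3; c'Δl = 20.65; W sinα = 26.9
Σc'Δl = 54.3 kN/m; ΣN' = 154.0 kN/m; ΣW sinα = 45.8 kN/m
Resisting = 54.3 + 154.0·tan34.1° = 54.3 + 104.3 = 158.6 kN/m
FS = 158.6 / 45.8 = 3.459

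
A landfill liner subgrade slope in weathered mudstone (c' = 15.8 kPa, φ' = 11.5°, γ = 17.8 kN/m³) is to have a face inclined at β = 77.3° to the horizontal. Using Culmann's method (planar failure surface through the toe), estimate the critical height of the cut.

H_c = 5.75 m

Culmann's analysis gives the critical failure plane at α_cr = (β + φ')/2 = (77.3 + 11.5)/2 = 44.4°, and the critical height
H_c = (4c'/γ) · sinβ cosφ' / [1 − cos(β − φ')]
    = (4·15.8/17.8) · sin77.3°·cos11.5° / [1 − cos(65.8°)]
    = 3.551 · 0.9755·0.9799 / [1 − 0.4099]
    = 3.551 · 0.9560 / 0.5901
    = 5.75 m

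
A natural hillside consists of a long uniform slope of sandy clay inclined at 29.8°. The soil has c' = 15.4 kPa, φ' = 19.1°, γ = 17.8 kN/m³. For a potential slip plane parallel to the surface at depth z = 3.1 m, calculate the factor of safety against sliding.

For an infinite slope with a slip plane parallel to the surface (no pore pressure): FS = [c' + γz cos²β tanφ'] / [γz sinβ cosβ].
γz = 17.8·3.1 = 55.18 kN/m²
Numerator = 15.4 + 55.18·cos²29.8°·tan19.1° = 15.4 + 55.18·0.7530·0.3463 = 29.788 kPa
Denominator = 55.18·sin29.8°·cos29.8° = 55.18·0.4970·0.8678 = 23.797 kPa
FS = 29.788 / 23.797 = 1.252

FS = 1.25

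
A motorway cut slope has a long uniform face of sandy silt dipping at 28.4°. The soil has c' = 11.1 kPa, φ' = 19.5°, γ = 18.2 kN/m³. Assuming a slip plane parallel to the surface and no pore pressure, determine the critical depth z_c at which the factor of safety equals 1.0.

Setting FS = 1.00 in FS = [c' + γz cos²β tanφ'] / [γz sinβ cosβ] and solving for z:
z = c' / [γ cosβ (FS·sinβ − cosβ·tanφ')]
  = 11.1 / [18.2·cos28.4°·(1.00·sin28.4° − cos28.4°·tan19.5°)]
  = 11.1 / [18.2·0.8796·(1.00·0.4756 − 0.8796·0.3541)]
  = 11.1 / 2.6276 = 4.224 m

z_c = 4.22 m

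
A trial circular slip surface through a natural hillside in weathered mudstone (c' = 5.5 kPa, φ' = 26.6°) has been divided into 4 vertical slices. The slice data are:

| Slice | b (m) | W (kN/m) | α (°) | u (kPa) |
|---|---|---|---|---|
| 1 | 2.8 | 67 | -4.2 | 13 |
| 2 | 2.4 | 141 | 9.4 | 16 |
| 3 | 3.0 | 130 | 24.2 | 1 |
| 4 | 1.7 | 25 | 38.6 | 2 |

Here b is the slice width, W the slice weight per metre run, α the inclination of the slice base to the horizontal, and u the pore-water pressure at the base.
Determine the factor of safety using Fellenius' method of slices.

Ordinary method of slices: FS = Σ[c'·Δl_i + (W_i cosα_i − u_i·Δl_i)·tanφ'] / Σ W_i sinα_i, with Δl_i = b_i / cosα_i.
Slice 1: Δl = 2.8/cos(-4.2°) = 2.808 m; N'_1 = 67·cos(-4.2°) − 13·2.808 = 30.3; c'Δl = 15.44; W sinα = -4.9
Slice 2: Δl = 2.4/cos9.4° = 2.433 m; N'_2 = 141·cos9.4° − 16·2.433 = 100.2; c'Δl = 13.38; W sinα = 23.0
Slice 3: Δl = 3.0/cos24.2° = 3.289 m; N'_3 = 130·cos24.2° − 1·3.289 = 115.3; c'Δl = 18.09; W sinα = 53.3
Slice 4: Δl = 1.7/cos38.6° = 2.175 m; N'_4 = 25·cos38.6° − 2·2.175 = 15.2; c'Δl = 11.96; W sinα = 15.6
Σc'Δl = 58.9 kN/m; ΣN' = 261.0 kN/m; ΣW sinα = 87.0 kN/m
Resisting = 58.9 + 261.0·tan26.6° = 58.9 + 130.7 = 189.6 kN/m
FS = 189.6 / 87.0 = 2.179

FS = 2.18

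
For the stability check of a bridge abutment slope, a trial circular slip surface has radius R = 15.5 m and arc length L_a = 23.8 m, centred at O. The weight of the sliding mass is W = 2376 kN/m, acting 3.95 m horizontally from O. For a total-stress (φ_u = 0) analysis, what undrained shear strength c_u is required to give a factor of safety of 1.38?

c_u = 35.1 kPa

FS = c_u·L_a·R / (W·d), so c_u = FS·W·d / (L_a·R).
c_u = 1.38·2376·3.95 / (23.80·15.5) = 12951.6 / 368.90 = 35.11 kPa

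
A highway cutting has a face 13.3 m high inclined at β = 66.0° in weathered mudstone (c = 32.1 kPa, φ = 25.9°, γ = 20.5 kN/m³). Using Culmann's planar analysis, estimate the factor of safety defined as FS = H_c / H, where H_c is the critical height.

FS = 1.65

H_c = (4c/γ) · sinβ cosφ / [1 − cos(β − φ)]
    = (4·32.1/20.5) · sin66.0°·cos25.9° / [1 − cos40.1°]
    = 6.263 · 0.8218 / 0.2351 = 21.90 m
FS = H_c / H = 21.90 / 13.3 = 1.646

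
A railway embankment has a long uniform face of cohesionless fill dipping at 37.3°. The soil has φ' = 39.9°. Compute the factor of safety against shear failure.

For a dry cohesionless infinite slope the factor of safety is FS = tanφ' / tanβ.
FS = tan39.9° / tan37.3° = 0.8361 / 0.7618 = 1.098

FS = 1.10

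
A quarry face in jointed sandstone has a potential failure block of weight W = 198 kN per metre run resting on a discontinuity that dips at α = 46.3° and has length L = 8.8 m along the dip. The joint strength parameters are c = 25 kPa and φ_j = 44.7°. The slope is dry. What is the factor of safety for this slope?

FS = 2.48

Resolving the block weight along and normal to the plane and applying the Mohr–Coulomb strength on the joint:
N' = W cosα = 198·cos46.3° = 136.8 kN/m
Driving force T = W sinα = 198·sin46.3° = 143.1 kN/m
Resisting force R = c·L + N'·tanφ_j = 25·8.8 + 136.8·tan44.7° = 220.0 + 135.4 = 355.4 kN/m
FS = R / T = 355.4 / 143.1 = 2.483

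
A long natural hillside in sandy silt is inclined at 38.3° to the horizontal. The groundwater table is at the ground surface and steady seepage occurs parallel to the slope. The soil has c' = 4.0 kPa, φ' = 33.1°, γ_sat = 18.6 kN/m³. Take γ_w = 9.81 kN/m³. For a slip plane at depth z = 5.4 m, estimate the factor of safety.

FS = 0.47

With seepage parallel to the slope and the water table at the surface, the effective normal stress on the slip plane uses the buoyant unit weight γ' = γ_sat − γ_w while the driving shear stress uses γ_sat:
FS = [c' + γ' z cos²β tanφ'] / [γ_sat z sinβ cosβ]
γ' = 18.6 − 9.81 = 8.79 kN/m³
Numerator = 4.0 + 8.79·5.4·cos²38.3°·tan33.1° = 4.0 + 8.79·5.4·0.6159·0.6519 = 23.057 kPa
Denominator = 18.6·5.4·sin38.3°·cos38.3° = 18.6·5.4·0.6198·0.7848 = 48.853 kPa
FS = 23.057 / 48.853 = 0.472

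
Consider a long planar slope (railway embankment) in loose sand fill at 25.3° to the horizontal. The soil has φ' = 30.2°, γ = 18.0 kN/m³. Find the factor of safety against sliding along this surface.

FS = 1.23

For a dry cohesionless infinite slope the factor of safety is FS = tanφ' / tanβ.
FS = tan30.2° / tan25.3° = 0.5820 / 0.4727 = 1.231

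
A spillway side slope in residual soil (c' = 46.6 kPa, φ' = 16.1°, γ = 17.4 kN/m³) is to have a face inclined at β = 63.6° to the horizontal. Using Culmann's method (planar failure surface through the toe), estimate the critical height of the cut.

H_c = 28.42 m

Culmann's analysis gives the critical failure plane at α_cr = (β + φ')/2 = (63.6 + 16.1)/2 = 39.9°, and the critical height
H_c = (4c'/γ) · sinβ cosφ' / [1 − cos(β − φ')]
    = (4·46.6/17.4) · sin63.6°·cos16.1° / [1 − cos(47.5°)]
    = 10.713 · 0.8957·0.9608 / [1 − 0.6756]
    = 10.713 · 0.8606 / 0.3244
    = 28.42 m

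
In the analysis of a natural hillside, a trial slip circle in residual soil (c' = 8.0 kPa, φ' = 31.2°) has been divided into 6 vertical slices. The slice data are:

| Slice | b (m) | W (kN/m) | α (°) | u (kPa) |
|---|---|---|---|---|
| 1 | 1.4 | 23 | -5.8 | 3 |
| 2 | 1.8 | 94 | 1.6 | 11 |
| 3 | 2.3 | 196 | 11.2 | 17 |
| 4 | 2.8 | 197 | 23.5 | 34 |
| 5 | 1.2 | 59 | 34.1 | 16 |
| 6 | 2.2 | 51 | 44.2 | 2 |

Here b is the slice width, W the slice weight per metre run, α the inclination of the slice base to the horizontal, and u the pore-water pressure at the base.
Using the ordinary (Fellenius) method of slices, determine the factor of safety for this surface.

Ordinary method of slices: FS = Σ[c'·Δl_i + (W_i cosα_i − u_i·Δl_i)·tanφ'] / Σ W_i sinα_i, with Δl_i = b_i / cosα_i.
Slice 1: Δl = 1.4/cos(-5.8°) = 1.407 m; N'_1 = 23·cos(-5.8°) − 3·1.407 = 18.7; c'Δl = 11.26; W sinα = -2.3
Slice 2: Δl = 1.8/cos1.6° = 1.801 m; N'_2 = 94·cos1.6° − 11·1.801 = 74.2; c'Δl = 14.41; W sinα = 2.6
Slice 3: Δl = 2.3/cos11.2° = 2.345 m; N'_3 = 196·cos11.2° − 17·2.345 = 152.4; c'Δl = 18.76; W sinα = 38.1
Slice 4: Δl = 2.8/cos23.5° = 3.053 m; N'_4 = 197·cos23.5° − 34·3.053 = 76.9; c'Δl = 24.43; W sinα = 78.6
Slice 5: Δl = 1.2/cos34.1° = 1.449 m; N'_5 = 59·cos34.1° − 16·1.449 = 25.7; c'Δl = 11.59; W sinα = 33.1
Slice 6: Δl = 2.2/cos44.2° = 3.069 m; N'_6 = 51·cos44.2° − 2·3.069 = 30.4; c'Δl = 24.55; W sinα = 35.6
Σc'Δl = 105.0 kN/m; ΣN' = 378.2 kN/m; ΣW sinα = 185.6 kN/m
Resisting = 105.0 + 378.2·tan31.2° = 105.0 + 229.0 = 334.0 kN/m
FS = 334.0 / 185.6 = 1.800

FS = 1.80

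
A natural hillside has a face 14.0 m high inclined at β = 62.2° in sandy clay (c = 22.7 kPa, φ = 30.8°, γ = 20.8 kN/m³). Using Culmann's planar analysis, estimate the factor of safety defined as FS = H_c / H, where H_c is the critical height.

FS = 1.62

H_c = (4c/γ) · sinβ cosφ / [1 − cos(β − φ)]
    = (4·22.7/20.8) · sin62.2°·cos30.8° / [1 − cos31.4°]
    = 4.365 · 0.7598 / 0.1464 = 22.65 m
FS = H_c / H = 22.65 / 14.0 = 1.618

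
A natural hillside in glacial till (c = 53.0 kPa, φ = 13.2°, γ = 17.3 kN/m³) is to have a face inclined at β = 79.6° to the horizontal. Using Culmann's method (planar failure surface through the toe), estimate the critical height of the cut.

H_c = 19.57 m

Culmann's analysis gives the critical failure plane at α_cr = (β + φ)/2 = (79.6 + 13.2)/2 = 46.4°, and the critical height
H_c = (4c/γ) · sinβ cosφ / [1 − cos(β − φ)]
    = (4·53.0/17.3) · sin79.6°·cos13.2° / [1 − cos(66.4°)]
    = 12.254 · 0.9836·0.9736 / [1 − 0.4003]
    = 12.254 · 0.9576 / 0.5997
    = 19.57 m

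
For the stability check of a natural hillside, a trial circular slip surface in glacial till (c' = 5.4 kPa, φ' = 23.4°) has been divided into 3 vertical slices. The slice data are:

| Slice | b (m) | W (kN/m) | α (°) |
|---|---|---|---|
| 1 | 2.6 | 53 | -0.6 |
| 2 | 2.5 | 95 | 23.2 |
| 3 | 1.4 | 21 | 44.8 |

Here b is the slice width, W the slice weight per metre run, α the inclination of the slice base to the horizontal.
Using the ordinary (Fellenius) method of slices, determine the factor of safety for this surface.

Ordinary method of slices: FS = Σ[c'·Δl_i + (W_i cosα_i)·tanφ'] / Σ W_i sinα_i, with Δl_i = b_i / cosα_i.
Slice 1: Δl = 2.6/cos(-0.6°) = 2.600 m; N'_1 = 53·cos(-0.6°) = 53.0; c'Δl = 14.04; W sinα = -0.6
Slice 2: Δl = 2.5/cos23.2° = 2.720 m; N'_2 = 95·cos23.2° = 87.3; c'Δl = 14.69; W sinα = 37.4
Slice 3: Δl = 1.4/cos44.8° = 1.973 m; N'_3 = 21·cos44.8° = 14.9; c'Δl = 10.65; W sinα = 14.8
Σc'Δl = 39.4 kN/m; ΣN' = 155.2 kN/m; ΣW sinα = 51.7 kN/m
Resisting = 39.4 + 155.2·tan23.4° = 39.4 + 67.2 = 106.6 kN/m
FS = 106.6 / 51.7 = 2.062

FS = 2.06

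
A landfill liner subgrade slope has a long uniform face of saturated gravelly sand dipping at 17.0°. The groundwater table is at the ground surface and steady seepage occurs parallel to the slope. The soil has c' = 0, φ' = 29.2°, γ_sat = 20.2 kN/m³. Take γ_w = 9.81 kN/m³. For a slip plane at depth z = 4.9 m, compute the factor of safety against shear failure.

With seepage parallel to the slope and the water table at the surface, the effective normal stress on the slip plane uses the buoyant unit weight γ' = γ_sat − γ_w while the driving shear stress uses γ_sat:
FS = [c' + γ' z cos²β tanφ'] / [γ_sat z sinβ cosβ]
(For c' = 0 this reduces to FS = (γ'/γ_sat)·tanφ'/tanβ.)
γ' = 20.2 − 9.81 = 10.39 kN/m³
Numerator = 0.0 + 10.39·4.9·cos²17.0°·tan29.2° = 0.0 + 10.39·4.9·0.9145·0.5589 = 26.021 kPa
Denominator = 20.2·4.9·sin17.0°·cos17.0° = 20.2·4.9·0.2924·0.9563 = 27.674 kPa
FS = 26.021 / 27.674 = 0.940

FS = 0.94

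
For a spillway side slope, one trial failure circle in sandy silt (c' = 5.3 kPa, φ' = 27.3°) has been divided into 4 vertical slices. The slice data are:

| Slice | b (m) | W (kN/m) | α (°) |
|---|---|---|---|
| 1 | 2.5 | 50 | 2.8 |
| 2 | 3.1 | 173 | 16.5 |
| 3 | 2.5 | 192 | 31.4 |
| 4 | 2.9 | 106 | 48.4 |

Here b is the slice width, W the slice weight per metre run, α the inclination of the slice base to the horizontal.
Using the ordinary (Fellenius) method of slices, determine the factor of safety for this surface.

Ordinary method of slices: FS = Σ[c'·Δl_i + (W_i cosα_i)·tanφ'] / Σ W_i sinα_i, with Δl_i = b_i / cosα_i.
Slice 1: Δl = 2.5/cos2.8° = 2.503 m; N'_1 = 50·cos2.8° = 49.9; c'Δl = 13.27; W sinα = 2.4
Slice 2: Δl = 3.1/cos16.5° = 3.233 m; N'_2 = 173·cos16.5° = 165.9; c'Δl = 17.14; W sinα = 49.1
Slice 3: Δl = 2.5/cos31.4° = 2.929 m; N'_3 = 192·cos31.4° = 163.9; c'Δl = 15.52; W sinα = 100.0
Slice 4: Δl = 2.9/cos48.4° = 4.368 m; N'_4 = 106·cos48.4° = 70.4; c'Δl = 23.15; W sinα = 79.3
Σc'Δl = 69.1 kN/m; ΣN' = 450.1 kN/m; ΣW sinα = 230.9 kN/m
Resisting = 69.1 + 450.1·tan27.3° = 69.1 + 232.3 = 301.4 kN/m
FS = 301.4 / 230.9 = 1.305

FS = 1.31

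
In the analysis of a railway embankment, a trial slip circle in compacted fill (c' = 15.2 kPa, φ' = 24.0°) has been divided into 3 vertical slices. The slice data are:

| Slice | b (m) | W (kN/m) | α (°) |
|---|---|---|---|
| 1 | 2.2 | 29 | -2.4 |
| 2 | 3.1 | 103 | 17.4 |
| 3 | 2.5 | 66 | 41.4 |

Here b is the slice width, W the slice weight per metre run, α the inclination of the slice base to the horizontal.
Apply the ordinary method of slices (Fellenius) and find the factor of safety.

Ordinary method of slices: FS = Σ[c'·Δl_i + (W_i cosα_i)·tanφ'] / Σ W_i sinα_i, with Δl_i = b_i / cosα_i.
Slice 1: Δl = 2.2/cos(-2.4°) = 2.202 m; N'_1 = 29·cos(-2.4°) = 29.0; c'Δl = 33.47; W sinα = -1.2
Slice 2: Δl = 3.1/cos17.4° = 3.249 m; N'_2 = 103·cos17.4° = 98.3; c'Δl = 49.38; W sinα = 30.8
Slice 3: Δl = 2.5/cos41.4° = 3.333 m; N'_3 = 66·cos41.4° = 49.5; c'Δl = 50.66; W sinα = 43.6
Σc'Δl = 133.5 kN/m; ΣN' = 176.8 kN/m; ΣW sinα = 73.2 kN/m
Resisting = 133.5 + 176.8·tan24.0° = 133.5 + 78.7 = 212.2 kN/m
FS = 212.2 / 73.2 = 2.898

FS = 2.90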